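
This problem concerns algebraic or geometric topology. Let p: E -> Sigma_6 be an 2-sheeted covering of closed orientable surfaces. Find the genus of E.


For an n-sheeted cover: chi(E) = n * chi(B).
chi(Sigma_6) = 2 - 2*6 = -10.
chi(E) = 2 * (-10) = -20.
genus(E) = (2 - chi(E))/2 = (2 - (-20))/2 = 22/2 = 11

11


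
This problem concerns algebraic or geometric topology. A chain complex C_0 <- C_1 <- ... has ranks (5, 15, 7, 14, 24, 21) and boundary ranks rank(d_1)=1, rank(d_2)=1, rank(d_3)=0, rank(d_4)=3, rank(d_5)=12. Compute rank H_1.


rank H_k = rank(ker d_k) - rank(im d_{k+1}).
rank(ker d_1) = rank(C_1) - rank(d_1) = 15 - 1 = 14.
rank(im d_{1+1}) = 1.
rank H_1 = 14 - 1 = 13

13


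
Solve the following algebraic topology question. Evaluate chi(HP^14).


HP^14 has one cell in each dimension 0, 4, ..., 4*14 (14+1 cells, all even-dim).
chi = 14 + 1 = 15

15


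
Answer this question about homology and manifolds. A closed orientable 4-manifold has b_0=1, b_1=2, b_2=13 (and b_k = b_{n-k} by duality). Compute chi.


By Poincare duality b_k = b_{4-k}, so full Betti numbers: b_0=1, b_1=2, b_2=13, b_3=2, b_4=1.
chi = sum (-1)^k b_k = 11

11


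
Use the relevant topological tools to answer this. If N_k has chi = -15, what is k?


chi = 2 - k for closed non-orientable surfaces with k crosscaps.
-15 = 2 - k
k = 2 - (-15) = 17

17


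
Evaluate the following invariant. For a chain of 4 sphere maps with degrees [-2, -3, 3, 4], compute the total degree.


Degree is multiplicative: deg(composition) = product of degrees.
= (-2) * (-3) * (3) * (4) = 72

72


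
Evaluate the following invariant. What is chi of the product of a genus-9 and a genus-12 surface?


chi(Sigma_9) = 2 - 2*9 = -16
chi(Sigma_12) = 2 - 2*12 = -22
chi(product) = (-16) * (-22) = 352

352


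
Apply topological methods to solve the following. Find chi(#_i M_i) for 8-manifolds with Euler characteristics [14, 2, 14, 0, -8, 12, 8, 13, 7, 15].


For n-manifolds: chi(A#B) = chi(A) + chi(B) - chi(S^8).
chi(S^8) = 1 + (-1)^8 = 2.
chi(#) = (sum chi_i) - (10-1)*chi(S^8) = 77 - 9*2 = 59

59


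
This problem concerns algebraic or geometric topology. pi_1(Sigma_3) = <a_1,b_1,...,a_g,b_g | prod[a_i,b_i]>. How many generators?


Standard presentation: pi_1(Sigma_g) = <a_1,b_1,...,a_g,b_g | [a_1,b_1]...[a_g,b_g] = 1>.
Number of generators = 2g = 2*3 = 6

6


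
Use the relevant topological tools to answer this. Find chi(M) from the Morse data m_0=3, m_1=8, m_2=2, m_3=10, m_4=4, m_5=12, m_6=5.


Morse theory: chi(M) = sum_k (-1)^k m_k where m_k = #(index-k critical points).
= (3) + (-8) + (2) + (-10) + (4) + (-12) + (5) = -16

-16


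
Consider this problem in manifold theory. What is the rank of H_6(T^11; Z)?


By the Kunneth formula, b_k(T^n) = C(n,k).
b_6(T^11) = C(11,6).
C(11,6) = 11!/(6!*5!) = 462

462


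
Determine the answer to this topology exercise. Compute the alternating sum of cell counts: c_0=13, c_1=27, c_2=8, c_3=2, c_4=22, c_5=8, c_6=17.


chi = sum_k (-1)^k c_k.
= (-1)^0*13 + (-1)^1*27 + (-1)^2*8 + (-1)^3*2 + (-1)^4*22 + (-1)^5*8 + (-1)^6*17
= (13) + (-27) + (8) + (-2) + (22) + (-8) + (17)
= 23

23


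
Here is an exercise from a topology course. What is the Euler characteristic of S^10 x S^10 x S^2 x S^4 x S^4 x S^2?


chi is multiplicative: chi(X x Y) = chi(X) chi(Y).
Each even-dim sphere has chi = 2. There are 6 factors.
chi = 2^6 = 64

64


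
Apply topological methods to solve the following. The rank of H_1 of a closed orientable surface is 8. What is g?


For a closed orientable surface: b_1 = 2g.
8 = 2g
g = 8 / 2 = 4

4


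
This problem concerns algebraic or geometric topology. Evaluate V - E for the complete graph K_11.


K_11: V = 11, E = C(11,2) = 55.
chi = V - E = 11 - 55 = -44

-44


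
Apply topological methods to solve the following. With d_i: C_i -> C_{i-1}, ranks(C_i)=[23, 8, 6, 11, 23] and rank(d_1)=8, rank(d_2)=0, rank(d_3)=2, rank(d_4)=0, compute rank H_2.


rank H_k = rank(ker d_k) - rank(im d_{k+1}).
rank(ker d_2) = rank(C_2) - rank(d_2) = 6 - 0 = 6.
rank(im d_{2+1}) = 2.
rank H_2 = 6 - 2 = 4

4


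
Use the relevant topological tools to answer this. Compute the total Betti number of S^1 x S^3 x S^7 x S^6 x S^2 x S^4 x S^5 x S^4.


Total Betti number is multiplicative under products.
Each S^d (d>=1) has total Betti number 2.
There are 8 sphere factors.
Total = 2^8 = 256

256


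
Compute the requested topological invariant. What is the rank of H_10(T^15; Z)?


By the Kunneth formula, b_k(T^n) = C(n,k).
b_10(T^15) = C(15,10).
C(15,10) = 15!/(10!*5!) = 3003

3003


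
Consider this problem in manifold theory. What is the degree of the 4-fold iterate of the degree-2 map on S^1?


deg(f) = 2. Degree is multiplicative: deg(f^4) = (deg f)^4.
deg(f^4) = (2)^4 = 16

16


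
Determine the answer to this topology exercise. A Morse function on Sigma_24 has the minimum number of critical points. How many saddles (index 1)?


A perfect Morse function has m_k = b_k.
For Sigma_24: b_0=1, b_1=2g=48, b_2=1.
Saddles m_1 = 2g = 48

48


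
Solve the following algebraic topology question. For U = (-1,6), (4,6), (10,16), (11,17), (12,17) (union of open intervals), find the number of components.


Sort and merge overlapping open intervals.
Merged: (-1,6), (10,17).
Number of components = 2

2


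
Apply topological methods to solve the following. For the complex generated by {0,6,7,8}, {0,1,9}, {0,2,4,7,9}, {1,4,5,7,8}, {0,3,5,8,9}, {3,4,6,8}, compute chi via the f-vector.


Enumerate all faces; f-vector: f_0=10, f_1=35, f_2=39, f_3=17, f_4=3.
chi = sum (-1)^k f_k = 0

0


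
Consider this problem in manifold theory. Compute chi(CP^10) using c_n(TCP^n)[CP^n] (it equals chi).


For any closed oriented manifold, <e(TM),[M]> = chi(M).
chi(CP^10) = 10+1 = 11

11


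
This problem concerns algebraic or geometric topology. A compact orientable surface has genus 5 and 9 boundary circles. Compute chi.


For a compact orientable surface with genus g and b boundary components: chi = 2 - 2g - b.
chi = 2 - 2*5 - 9 = 2 - 10 - 9 = -17

-17


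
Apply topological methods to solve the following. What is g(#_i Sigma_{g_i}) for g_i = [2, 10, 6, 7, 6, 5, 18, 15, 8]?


Genus is additive under connected sum of orientable surfaces.
g = 2 + 10 + 6 + 7 + 6 + 5 + 18 + 15 + 8 = 77

77


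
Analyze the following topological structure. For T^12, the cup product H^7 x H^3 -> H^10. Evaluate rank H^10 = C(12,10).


Cup product: H^p x H^q -> H^{p+q}; here p+q = 7+3 = 10.
rank H^k(T^n) = C(n,k).
C(12,10) = 66

66


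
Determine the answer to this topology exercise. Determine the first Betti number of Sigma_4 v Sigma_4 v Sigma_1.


For a wedge X v Y: reduced H_k(X v Y) = H_k(X) + H_k(Y).
Each Sigma_g contributes b_1 = 2g.
b_1 = 8 + 8 + 2 = 18

18


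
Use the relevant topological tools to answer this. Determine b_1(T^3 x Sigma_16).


pi_1(A x B) = pi_1(A) x pi_1(B); rank of abelianization = b_1.
b_1(T^3) = 3, b_1(Sigma_16) = 2*16 = 32.
b_1(product) = 3 + 32 = 35

35


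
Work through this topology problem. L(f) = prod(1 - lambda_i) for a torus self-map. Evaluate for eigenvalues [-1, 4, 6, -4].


For a torus self-map: L(f) = det(I - A) where A acts on H_1.
L(f) = (1--1) * (1-4) * (1-6) * (1--4) = 2 * -3 * -5 * 5 = 150

150


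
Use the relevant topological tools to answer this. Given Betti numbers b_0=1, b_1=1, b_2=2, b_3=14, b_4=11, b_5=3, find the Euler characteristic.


chi = sum_k (-1)^k b_k.
= (1) + (-1) + (2) + (-14) + (11) + (-3)
= -4

-4


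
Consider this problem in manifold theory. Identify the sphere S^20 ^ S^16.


S^m ^ S^n = S^{m+n}.
k = 20 + 16 = 36

36


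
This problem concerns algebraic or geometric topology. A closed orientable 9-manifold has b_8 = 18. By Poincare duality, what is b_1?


Poincare duality for closed orientable n-manifolds: b_k = b_{n-k}.
Here n = 9, so b_1 = b_8 = 18

18


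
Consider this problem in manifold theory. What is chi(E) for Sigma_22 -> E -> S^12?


chi(S^12) = 2 (n even), chi(Sigma_22) = 2 - 2*22 = -42.
chi(E) = 2 * (-42) = -84

-84


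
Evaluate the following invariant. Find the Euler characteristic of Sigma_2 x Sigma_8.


chi(Sigma_2) = 2 - 2*2 = -2
chi(Sigma_8) = 2 - 2*8 = -14
chi(product) = (-2) * (-14) = 28

28


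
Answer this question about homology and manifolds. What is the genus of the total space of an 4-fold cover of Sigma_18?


For an n-sheeted cover: chi(E) = n * chi(B).
chi(Sigma_18) = 2 - 2*18 = -34.
chi(E) = 4 * (-34) = -136.
genus(E) = (2 - chi(E))/2 = (2 - (-136))/2 = 138/2 = 69

69


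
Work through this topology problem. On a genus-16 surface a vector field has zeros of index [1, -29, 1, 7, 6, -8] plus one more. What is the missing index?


Poincare-Hopf: sum of indices = chi(M).
chi(Sigma_16) = 2 - 2*16 = -30.
Sum of known indices = -22.
x = chi - (sum known) = -30 - (-22) = -8

-8


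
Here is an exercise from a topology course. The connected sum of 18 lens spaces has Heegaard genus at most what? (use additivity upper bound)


Heegaard genus satisfies g(A#B) <= g(A) + g(B).
Each lens space has g = 1.
Upper bound: 18 * 1 = 18

18


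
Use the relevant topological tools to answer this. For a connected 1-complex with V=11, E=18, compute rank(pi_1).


For a connected graph: rank(pi_1) = b_1 = E - V + 1 = 1 - chi.
chi = V - E = 11 - 18 = -7.
rank = 1 - (-7) = 18 - 11 + 1 = 8

8


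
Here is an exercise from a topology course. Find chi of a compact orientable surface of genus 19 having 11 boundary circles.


For a compact orientable surface with genus g and b boundary components: chi = 2 - 2g - b.
chi = 2 - 2*19 - 11 = 2 - 38 - 11 = -47

-47


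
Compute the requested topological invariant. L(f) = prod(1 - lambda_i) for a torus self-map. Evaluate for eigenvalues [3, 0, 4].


For a torus self-map: L(f) = det(I - A) where A acts on H_1.
L(f) = (1-3) * (1-0) * (1-4) = -2 * 1 * -3 = 6

6


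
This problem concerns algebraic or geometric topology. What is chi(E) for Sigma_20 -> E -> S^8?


chi(S^8) = 2 (n even), chi(Sigma_20) = 2 - 2*20 = -38.
chi(E) = 2 * (-38) = -76

-76


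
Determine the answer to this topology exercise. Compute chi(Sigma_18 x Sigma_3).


chi(Sigma_18) = 2 - 2*18 = -34
chi(Sigma_3) = 2 - 2*3 = -4
chi(product) = (-34) * (-4) = 136

136


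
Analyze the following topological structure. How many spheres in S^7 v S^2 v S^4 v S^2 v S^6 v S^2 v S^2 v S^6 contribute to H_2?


For a wedge of spheres, H_k (k>0) is free on one generator per sphere of dimension k.
Spheres of dimension 2: count = 4.
b_2 = 4

4


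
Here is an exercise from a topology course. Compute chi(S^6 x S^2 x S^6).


chi is multiplicative: chi(X x Y) = chi(X) chi(Y).
Each even-dim sphere has chi = 2. There are 3 factors.
chi = 2^3 = 8

8


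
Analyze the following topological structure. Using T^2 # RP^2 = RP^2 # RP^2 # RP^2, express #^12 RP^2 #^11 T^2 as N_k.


Since a >= 1, the sum is non-orientable; each T^2 can be replaced by RP^2 # RP^2 (since T^2#RP^2 = 3RP^2).
Total crosscaps k = 12 + 2*11 = 34.
Check via chi: chi = 12*1 + 11*0 - (12+11-1)*2 = -32 = 2 - k = -32. Consistent.

34


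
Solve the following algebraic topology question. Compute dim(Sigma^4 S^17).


Each suspension raises dimension by 1: Sigma S^n = S^{n+1}.
Sigma^4 S^17 = S^{17+4} = S^21

21


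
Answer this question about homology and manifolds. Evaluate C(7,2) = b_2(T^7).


By the Kunneth formula, b_k(T^n) = C(n,k).
b_2(T^7) = C(7,2).
C(7,2) = 7!/(2!*5!) = 21

21


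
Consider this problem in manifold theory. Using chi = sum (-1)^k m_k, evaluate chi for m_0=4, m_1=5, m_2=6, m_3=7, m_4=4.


Morse theory: chi(M) = sum_k (-1)^k m_k where m_k = #(index-k critical points).
= (4) + (-5) + (6) + (-7) + (4) = 2

2


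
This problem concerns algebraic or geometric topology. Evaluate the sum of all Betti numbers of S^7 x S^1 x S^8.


Total Betti number is multiplicative under products.
Each S^d (d>=1) has total Betti number 2.
There are 3 sphere factors.
Total = 2^3 = 8

8


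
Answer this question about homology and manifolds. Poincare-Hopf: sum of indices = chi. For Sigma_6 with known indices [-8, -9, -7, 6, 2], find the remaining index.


Poincare-Hopf: sum of indices = chi(M).
chi(Sigma_6) = 2 - 2*6 = -10.
Sum of known indices = -16.
x = chi - (sum known) = -10 - (-16) = 6

6


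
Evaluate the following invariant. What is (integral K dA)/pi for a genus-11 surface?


Gauss-Bonnet: integral K dA = 2*pi*chi(M).
chi(Sigma_11) = 2 - 2*11 = -20.
(integral K dA)/pi = 2*chi = 2*(-20) = -40

-40


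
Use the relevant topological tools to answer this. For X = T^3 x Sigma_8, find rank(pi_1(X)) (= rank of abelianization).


pi_1(A x B) = pi_1(A) x pi_1(B); rank of abelianization = b_1.
b_1(T^3) = 3, b_1(Sigma_8) = 2*8 = 16.
b_1(product) = 3 + 16 = 19

19


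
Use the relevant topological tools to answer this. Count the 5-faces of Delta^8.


Delta^8 has 8+1 vertices. A 5-face is a choice of 5+1 vertices.
f_5 = C(8+1, 5+1) = C(9,6) = 84

84


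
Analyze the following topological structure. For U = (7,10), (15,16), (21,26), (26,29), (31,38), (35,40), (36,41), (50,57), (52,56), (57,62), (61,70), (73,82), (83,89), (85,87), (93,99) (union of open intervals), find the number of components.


Sort and merge overlapping open intervals.
Merged: (7,10), (15,16), (21,26), (26,29), (31,41), (50,57), (57,70), (73,82), (83,89), (93,99).
Number of components = 10

10


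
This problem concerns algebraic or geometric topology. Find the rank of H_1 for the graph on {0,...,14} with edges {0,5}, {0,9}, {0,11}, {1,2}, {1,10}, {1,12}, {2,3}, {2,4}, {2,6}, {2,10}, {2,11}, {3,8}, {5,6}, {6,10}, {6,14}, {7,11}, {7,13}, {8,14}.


b_1 = E - V + (number of components).
E = 18, V = 15, components = 1.
b_1 = 18 - 15 + 1 = 4

4


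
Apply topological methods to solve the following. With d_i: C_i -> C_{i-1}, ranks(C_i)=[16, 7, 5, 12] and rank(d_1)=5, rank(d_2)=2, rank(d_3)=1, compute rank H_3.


rank H_k = rank(ker d_k) - rank(im d_{k+1}).
rank(ker d_3) = rank(C_3) - rank(d_3) = 12 - 1 = 11.
rank(im d_{3+1}) = 0.
rank H_3 = 11 - 0 = 11

11


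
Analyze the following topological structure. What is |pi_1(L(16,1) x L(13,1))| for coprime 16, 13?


pi_1(X x Y) = pi_1(X) x pi_1(Y).
pi_1(L(16,1)) = Z/16, pi_1(L(13,1)) = Z/13.
|Z/16 x Z/13| = 16 * 13 = 208

208


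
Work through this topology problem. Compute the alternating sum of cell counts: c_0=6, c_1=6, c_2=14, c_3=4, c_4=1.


chi = sum_k (-1)^k c_k.
= (-1)^0*6 + (-1)^1*6 + (-1)^2*14 + (-1)^3*4 + (-1)^4*1
= (6) + (-6) + (14) + (-4) + (1)
= 11

11


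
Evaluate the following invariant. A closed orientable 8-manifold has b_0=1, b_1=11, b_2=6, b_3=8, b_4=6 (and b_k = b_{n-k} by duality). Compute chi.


By Poincare duality b_k = b_{8-k}, so full Betti numbers: b_0=1, b_1=11, b_2=6, b_3=8, b_4=6, b_5=8, b_6=6, b_7=11, b_8=1.
chi = sum (-1)^k b_k = -18

-18


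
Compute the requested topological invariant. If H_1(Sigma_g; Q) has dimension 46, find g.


For a closed orientable surface: b_1 = 2g.
46 = 2g
g = 46 / 2 = 23

23


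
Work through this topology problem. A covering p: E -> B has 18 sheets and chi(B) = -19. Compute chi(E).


For a finite covering: chi(E) = (number of sheets) * chi(B).
chi(E) = 18 * (-19) = -342

-342


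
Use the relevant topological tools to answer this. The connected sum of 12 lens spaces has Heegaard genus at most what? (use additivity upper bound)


Heegaard genus satisfies g(A#B) <= g(A) + g(B).
Each lens space has g = 1.
Upper bound: 12 * 1 = 12

12


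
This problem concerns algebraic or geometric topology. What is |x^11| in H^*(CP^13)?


|x| = 2 in H^*(CP^n).
|x^11| = 11 * |x| = 11 * 2 = 22

22


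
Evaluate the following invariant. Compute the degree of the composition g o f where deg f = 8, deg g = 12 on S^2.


Degree is multiplicative under composition: deg(g o f) = deg(g) * deg(f).
= 12 * 8 = 96

96


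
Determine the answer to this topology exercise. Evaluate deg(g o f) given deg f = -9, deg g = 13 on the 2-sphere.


Degree is multiplicative under composition: deg(g o f) = deg(g) * deg(f).
= 13 * -9 = -117

-117


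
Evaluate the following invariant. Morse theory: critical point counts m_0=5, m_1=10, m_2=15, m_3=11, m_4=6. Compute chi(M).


Morse theory: chi(M) = sum_k (-1)^k m_k where m_k = #(index-k critical points).
= (5) + (-10) + (15) + (-11) + (6) = 5

5


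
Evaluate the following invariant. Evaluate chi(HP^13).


HP^13 has one cell in each dimension 0, 4, ..., 4*13 (13+1 cells, all even-dim).
chi = 13 + 1 = 14

14


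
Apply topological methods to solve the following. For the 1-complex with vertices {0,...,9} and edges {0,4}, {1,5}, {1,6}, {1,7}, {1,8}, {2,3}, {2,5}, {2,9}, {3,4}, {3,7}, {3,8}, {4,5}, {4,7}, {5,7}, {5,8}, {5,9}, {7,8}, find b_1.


b_1 = E - V + (number of components).
E = 17, V = 10, components = 1.
b_1 = 17 - 10 + 1 = 8

8


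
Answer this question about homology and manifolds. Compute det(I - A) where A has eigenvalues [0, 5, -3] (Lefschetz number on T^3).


For a torus self-map: L(f) = det(I - A) where A acts on H_1.
L(f) = (1-0) * (1-5) * (1--3) = 1 * -4 * 4 = -16

-16


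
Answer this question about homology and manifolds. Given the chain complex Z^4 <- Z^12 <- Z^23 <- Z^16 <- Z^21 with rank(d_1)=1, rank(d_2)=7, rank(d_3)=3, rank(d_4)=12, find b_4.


rank H_k = rank(ker d_k) - rank(im d_{k+1}).
rank(ker d_4) = rank(C_4) - rank(d_4) = 21 - 12 = 9.
rank(im d_{4+1}) = 0.
rank H_4 = 9 - 0 = 9

9


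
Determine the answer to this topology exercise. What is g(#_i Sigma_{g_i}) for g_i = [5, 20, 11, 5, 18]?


Genus is additive under connected sum of orientable surfaces.
g = 5 + 20 + 11 + 5 + 18 = 59

59


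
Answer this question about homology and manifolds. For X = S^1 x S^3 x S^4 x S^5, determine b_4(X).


Each S^d has Poincare polynomial 1 + t^d.
The product S^1 x S^3 x S^4 x S^5 has Poincare polynomial prod(1+t^d_i).
Expanding: b_0=1, b_1=1, b_3=1, b_4=2, b_5=2, b_6=1, b_7=1, b_8=2, b_9=2, b_10=1, b_12=1, b_13=1.
b_4 = 2

2


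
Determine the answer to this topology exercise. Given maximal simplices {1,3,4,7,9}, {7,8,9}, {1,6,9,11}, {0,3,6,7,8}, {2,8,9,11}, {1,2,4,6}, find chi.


Enumerate all faces; f-vector: f_0=10, f_1=33, f_2=33, f_3=13, f_4=2.
chi = sum (-1)^k f_k = -1

-1


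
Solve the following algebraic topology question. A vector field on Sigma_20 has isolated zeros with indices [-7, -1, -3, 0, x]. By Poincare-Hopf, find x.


Poincare-Hopf: sum of indices = chi(M).
chi(Sigma_20) = 2 - 2*20 = -38.
Sum of known indices = -11.
x = chi - (sum known) = -38 - (-11) = -27

-27


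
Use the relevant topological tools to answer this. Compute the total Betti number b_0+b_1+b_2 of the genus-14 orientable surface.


For Sigma_14: b_0 = 1, b_1 = 2g = 28, b_2 = 1.
Total = 1 + 28 + 1 = 30

30


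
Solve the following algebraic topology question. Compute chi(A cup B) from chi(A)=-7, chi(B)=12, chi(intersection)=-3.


chi(A cup B) = chi(A) + chi(B) - chi(A cap B)
= -7 + (12) - (-3)
= 8

8


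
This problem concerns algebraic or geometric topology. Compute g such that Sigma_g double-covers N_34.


chi(N_34) = 2 - 34 = -32.
Double cover: chi(Sigma_g) = 2 * chi(N_34) = 2*(-32) = -64.
2 - 2g = -64, so g = (2 - (-64))/2 = 66/2 = 33

33


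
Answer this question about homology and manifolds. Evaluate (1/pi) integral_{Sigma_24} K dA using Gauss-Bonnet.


Gauss-Bonnet: integral K dA = 2*pi*chi(M).
chi(Sigma_24) = 2 - 2*24 = -46.
(integral K dA)/pi = 2*chi = 2*(-46) = -92

-92


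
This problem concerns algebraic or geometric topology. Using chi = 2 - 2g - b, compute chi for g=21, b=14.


For a compact orientable surface with genus g and b boundary components: chi = 2 - 2g - b.
chi = 2 - 2*21 - 14 = 2 - 42 - 14 = -54

-54


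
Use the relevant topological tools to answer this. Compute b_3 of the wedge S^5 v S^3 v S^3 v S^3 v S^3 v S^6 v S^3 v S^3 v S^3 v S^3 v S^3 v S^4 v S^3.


For a wedge of spheres, H_k (k>0) is free on one generator per sphere of dimension k.
Spheres of dimension 3: count = 10.
b_3 = 10

10


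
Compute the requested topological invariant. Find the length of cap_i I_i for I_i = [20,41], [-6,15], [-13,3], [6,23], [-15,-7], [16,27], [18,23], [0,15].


Intersection = [max(a_i), min(b_i)] = [20, -7].
Since 20 > -7, the intersection is empty.
Length = 0

0


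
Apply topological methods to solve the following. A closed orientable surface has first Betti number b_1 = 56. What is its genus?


For a closed orientable surface: b_1 = 2g.
56 = 2g
g = 56 / 2 = 28

28


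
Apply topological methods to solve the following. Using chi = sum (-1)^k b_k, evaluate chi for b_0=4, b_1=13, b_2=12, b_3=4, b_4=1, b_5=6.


chi = sum_k (-1)^k b_k.
= (4) + (-13) + (12) + (-4) + (1) + (-6)
= -6

-6


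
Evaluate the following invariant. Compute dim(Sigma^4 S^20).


Each suspension raises dimension by 1: Sigma S^n = S^{n+1}.
Sigma^4 S^20 = S^{20+4} = S^24

24


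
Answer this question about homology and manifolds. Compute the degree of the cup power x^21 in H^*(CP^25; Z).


|x| = 2 in H^*(CP^n).
|x^21| = 21 * |x| = 21 * 2 = 42

42


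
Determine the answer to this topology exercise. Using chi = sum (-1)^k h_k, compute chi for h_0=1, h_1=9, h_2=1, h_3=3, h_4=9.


Handles of index k contribute (-1)^k to chi (same as CW cells).
chi = (1) + (-9) + (1) + (-3) + (9) = -1

-1


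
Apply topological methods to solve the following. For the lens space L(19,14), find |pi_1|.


pi_1(L(p,q)) = Z/pZ for any q coprime to p.
|pi_1(L(19,14))| = 19

19


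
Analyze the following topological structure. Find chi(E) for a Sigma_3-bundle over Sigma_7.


For a fiber bundle F -> E -> B (with CW structure): chi(E) = chi(B) * chi(F).
chi(Sigma_7) = -12, chi(Sigma_3) = -4.
chi(E) = (-12) * (-4) = 48

48


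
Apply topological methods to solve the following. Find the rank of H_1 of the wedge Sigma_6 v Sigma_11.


For a wedge: H_1(A v B) = H_1(A) + H_1(B).
b_1(Sigma_6) = 12, b_1(Sigma_11) = 22.
b_1 = 12 + 22 = 34

34


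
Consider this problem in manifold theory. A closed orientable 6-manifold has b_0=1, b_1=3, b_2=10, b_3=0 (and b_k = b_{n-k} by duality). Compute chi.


By Poincare duality b_k = b_{6-k}, so full Betti numbers: b_0=1, b_1=3, b_2=10, b_3=0, b_4=10, b_5=3, b_6=1.
chi = sum (-1)^k b_k = 16

16


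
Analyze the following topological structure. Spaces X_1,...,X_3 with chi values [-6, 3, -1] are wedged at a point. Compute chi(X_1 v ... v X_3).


chi(A v B) = chi(A) + chi(B) - 1 (one point identified).
For 3 spaces: chi = (sum chi_i) - (3 - 1).
sum = -4; chi = -4 - 2 = -6

-6


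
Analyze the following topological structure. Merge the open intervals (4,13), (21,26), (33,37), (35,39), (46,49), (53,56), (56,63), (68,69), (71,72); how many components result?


Sort and merge overlapping open intervals.
Merged: (4,13), (21,26), (33,39), (46,49), (53,56), (56,63), (68,69), (71,72).
Number of components = 8

8


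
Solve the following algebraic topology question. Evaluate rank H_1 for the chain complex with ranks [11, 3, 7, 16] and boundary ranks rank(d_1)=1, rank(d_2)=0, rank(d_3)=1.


rank H_k = rank(ker d_k) - rank(im d_{k+1}).
rank(ker d_1) = rank(C_1) - rank(d_1) = 3 - 1 = 2.
rank(im d_{1+1}) = 0.
rank H_1 = 2 - 0 = 2

2


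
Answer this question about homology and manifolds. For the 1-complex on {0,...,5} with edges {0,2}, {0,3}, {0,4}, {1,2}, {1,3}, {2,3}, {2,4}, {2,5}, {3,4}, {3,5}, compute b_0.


Run DFS/union-find over 6 vertices.
V = 6, E = 10.
Number of components = 1

1


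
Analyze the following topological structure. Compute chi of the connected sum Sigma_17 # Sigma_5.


chi(Sigma_17) = 2 - 2*17 = -32
chi(Sigma_5) = 2 - 2*5 = -8
For surfaces: chi(A#B) = chi(A) + chi(B) - 2.
chi = -32 + -8 - 2 = -42

-42


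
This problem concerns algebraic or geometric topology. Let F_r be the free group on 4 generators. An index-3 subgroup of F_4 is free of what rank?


Nielsen-Schreier: an index-n subgroup of F_r is free of rank 1 + n(r-1).
Equivalently: chi(cover) = n*chi(base); chi(vee_r S^1) = 1 - 4 = -3.
chi(E) = 3*(-3) = -9; rank = 1 - chi(E) = 1 - (-9) = 10.
rank = 1 + 3*(4-1) = 1 + 9 = 10

10


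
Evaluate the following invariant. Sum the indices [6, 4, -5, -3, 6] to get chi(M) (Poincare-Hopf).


Poincare-Hopf: chi(M) = sum of indices of zeros.
chi = (6) + (4) + (-5) + (-3) + (6) = 8

8


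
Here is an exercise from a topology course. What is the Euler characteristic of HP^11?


HP^11 has one cell in each dimension 0, 4, ..., 4*11 (11+1 cells, all even-dim).
chi = 11 + 1 = 12

12


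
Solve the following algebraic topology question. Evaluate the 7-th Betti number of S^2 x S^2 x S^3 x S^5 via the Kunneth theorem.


Each S^d has Poincare polynomial 1 + t^d.
The product S^2 x S^2 x S^3 x S^5 has Poincare polynomial prod(1+t^d_i).
Expanding: b_0=1, b_2=2, b_3=1, b_4=1, b_5=3, b_7=3, b_8=1, b_9=1, b_10=2, b_12=1.
b_7 = 3

3


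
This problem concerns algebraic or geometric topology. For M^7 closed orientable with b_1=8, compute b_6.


Poincare duality for closed orientable n-manifolds: b_k = b_{n-k}.
Here n = 7, so b_6 = b_1 = 8

8


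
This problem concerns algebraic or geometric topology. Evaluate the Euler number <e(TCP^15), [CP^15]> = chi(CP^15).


For any closed oriented manifold, <e(TM),[M]> = chi(M).
chi(CP^15) = 15+1 = 16

16


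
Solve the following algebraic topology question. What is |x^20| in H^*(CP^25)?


|x| = 2 in H^*(CP^n).
|x^20| = 20 * |x| = 20 * 2 = 40

40


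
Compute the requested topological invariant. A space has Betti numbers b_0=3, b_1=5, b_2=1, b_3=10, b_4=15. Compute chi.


chi = sum_k (-1)^k b_k.
= (3) + (-5) + (1) + (-10) + (15)
= 4

4


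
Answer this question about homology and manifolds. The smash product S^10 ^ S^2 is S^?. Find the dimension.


S^m ^ S^n = S^{m+n}.
k = 10 + 2 = 12

12


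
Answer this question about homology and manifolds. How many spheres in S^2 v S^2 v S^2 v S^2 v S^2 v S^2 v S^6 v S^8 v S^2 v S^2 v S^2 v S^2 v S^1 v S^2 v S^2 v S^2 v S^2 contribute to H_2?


For a wedge of spheres, H_k (k>0) is free on one generator per sphere of dimension k.
Spheres of dimension 2: count = 14.
b_2 = 14

14


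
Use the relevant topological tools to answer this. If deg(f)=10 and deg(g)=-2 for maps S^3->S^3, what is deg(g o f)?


Degree is multiplicative under composition: deg(g o f) = deg(g) * deg(f).
= -2 * 10 = -20

-20


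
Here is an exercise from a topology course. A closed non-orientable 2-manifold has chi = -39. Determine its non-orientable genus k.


chi = 2 - k for closed non-orientable surfaces with k crosscaps.
-39 = 2 - k
k = 2 - (-39) = 41

41


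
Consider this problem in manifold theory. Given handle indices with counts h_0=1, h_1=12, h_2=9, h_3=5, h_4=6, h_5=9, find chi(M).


Handles of index k contribute (-1)^k to chi (same as CW cells).
chi = (1) + (-12) + (9) + (-5) + (6) + (-9) = -10

-10


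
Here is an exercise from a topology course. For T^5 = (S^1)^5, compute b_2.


By the Kunneth formula, b_k(T^n) = C(n,k).
b_2(T^5) = C(5,2).
C(5,2) = 5!/(2!*3!) = 10

10


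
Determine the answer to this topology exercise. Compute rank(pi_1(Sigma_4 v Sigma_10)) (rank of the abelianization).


For a wedge: H_1(A v B) = H_1(A) + H_1(B).
b_1(Sigma_4) = 8, b_1(Sigma_10) = 20.
b_1 = 8 + 20 = 28

28


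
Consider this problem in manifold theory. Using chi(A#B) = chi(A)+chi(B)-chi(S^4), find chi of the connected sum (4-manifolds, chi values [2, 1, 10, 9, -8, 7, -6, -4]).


For n-manifolds: chi(A#B) = chi(A) + chi(B) - chi(S^4).
chi(S^4) = 1 + (-1)^4 = 2.
chi(#) = (sum chi_i) - (8-1)*chi(S^4) = 11 - 7*2 = -3

-3


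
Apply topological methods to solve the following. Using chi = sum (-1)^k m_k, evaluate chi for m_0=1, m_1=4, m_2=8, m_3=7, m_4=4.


Morse theory: chi(M) = sum_k (-1)^k m_k where m_k = #(index-k critical points).
= (1) + (-4) + (8) + (-7) + (4) = 2

2


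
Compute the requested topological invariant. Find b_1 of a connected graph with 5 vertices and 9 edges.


For a connected graph: rank(pi_1) = b_1 = E - V + 1 = 1 - chi.
chi = V - E = 5 - 9 = -4.
rank = 1 - (-4) = 9 - 5 + 1 = 5

5


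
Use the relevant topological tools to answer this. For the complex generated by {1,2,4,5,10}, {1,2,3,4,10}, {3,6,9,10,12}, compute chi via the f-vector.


Enumerate all faces; f-vector: f_0=9, f_1=23, f_2=26, f_3=14, f_4=3.
chi = sum (-1)^k f_k = 1

1


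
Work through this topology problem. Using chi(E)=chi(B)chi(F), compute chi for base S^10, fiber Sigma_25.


chi(S^10) = 2 (n even), chi(Sigma_25) = 2 - 2*25 = -48.
chi(E) = 2 * (-48) = -96

-96


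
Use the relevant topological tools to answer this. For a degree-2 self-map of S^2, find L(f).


On S^2: L(f) = tr(f_0*) + (-1)^2 tr(f_2*) = 1 + (-1)^2 * deg(f).
L(f) = 1 + (-1)^2 * 2 = 1 + 2 = 3

3


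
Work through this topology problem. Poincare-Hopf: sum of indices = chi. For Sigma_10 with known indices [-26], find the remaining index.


Poincare-Hopf: sum of indices = chi(M).
chi(Sigma_10) = 2 - 2*10 = -18.
Sum of known indices = -26.
x = chi - (sum known) = -18 - (-26) = 8

8


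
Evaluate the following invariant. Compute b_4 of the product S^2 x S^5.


Each S^d has Poincare polynomial 1 + t^d.
The product S^2 x S^5 has Poincare polynomial prod(1+t^d_i).
Expanding: b_0=1, b_2=1, b_5=1, b_7=1.
b_4 = 0

0


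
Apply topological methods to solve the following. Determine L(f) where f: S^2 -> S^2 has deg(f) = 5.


On S^2: L(f) = tr(f_0*) + (-1)^2 tr(f_2*) = 1 + (-1)^2 * deg(f).
L(f) = 1 + (-1)^2 * 5 = 1 + 5 = 6

6


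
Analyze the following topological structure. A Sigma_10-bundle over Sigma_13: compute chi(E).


For a fiber bundle F -> E -> B (with CW structure): chi(E) = chi(B) * chi(F).
chi(Sigma_13) = -24, chi(Sigma_10) = -18.
chi(E) = (-24) * (-18) = 432

432


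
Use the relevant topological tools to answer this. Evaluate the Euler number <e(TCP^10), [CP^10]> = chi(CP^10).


For any closed oriented manifold, <e(TM),[M]> = chi(M).
chi(CP^10) = 10+1 = 11

11


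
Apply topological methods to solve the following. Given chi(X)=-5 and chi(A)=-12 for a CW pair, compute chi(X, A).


Relative Euler characteristic: chi(X, A) = chi(X) - chi(A).
= -5 - (-12) = 7

7


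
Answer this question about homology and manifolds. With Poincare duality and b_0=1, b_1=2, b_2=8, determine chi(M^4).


By Poincare duality b_k = b_{4-k}, so full Betti numbers: b_0=1, b_1=2, b_2=8, b_3=2, b_4=1.
chi = sum (-1)^k b_k = 6

6


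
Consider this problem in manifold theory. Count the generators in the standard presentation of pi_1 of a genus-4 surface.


Standard presentation: pi_1(Sigma_g) = <a_1,b_1,...,a_g,b_g | [a_1,b_1]...[a_g,b_g] = 1>.
Number of generators = 2g = 2*4 = 8

8


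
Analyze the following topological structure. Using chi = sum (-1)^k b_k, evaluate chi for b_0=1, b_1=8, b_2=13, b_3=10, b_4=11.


chi = sum_k (-1)^k b_k.
= (1) + (-8) + (13) + (-10) + (11)
= 7

7


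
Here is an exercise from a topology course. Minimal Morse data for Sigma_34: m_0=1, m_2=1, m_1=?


A perfect Morse function has m_k = b_k.
For Sigma_34: b_0=1, b_1=2g=68, b_2=1.
Saddles m_1 = 2g = 68

68


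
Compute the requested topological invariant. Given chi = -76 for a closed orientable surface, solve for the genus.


chi = 2 - 2g for closed orientable surfaces.
-76 = 2 - 2g
2g = 2 - (-76) = 78
g = 39

39


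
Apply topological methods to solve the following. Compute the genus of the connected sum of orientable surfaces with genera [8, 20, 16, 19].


Genus is additive under connected sum of orientable surfaces.
g = 8 + 20 + 16 + 19 = 63

63


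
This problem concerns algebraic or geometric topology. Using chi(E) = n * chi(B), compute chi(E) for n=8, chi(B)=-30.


For a finite covering: chi(E) = (number of sheets) * chi(B).
chi(E) = 8 * (-30) = -240

-240


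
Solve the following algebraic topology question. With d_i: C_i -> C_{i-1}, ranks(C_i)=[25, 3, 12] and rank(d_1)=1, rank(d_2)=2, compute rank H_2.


rank H_k = rank(ker d_k) - rank(im d_{k+1}).
rank(ker d_2) = rank(C_2) - rank(d_2) = 12 - 2 = 10.
rank(im d_{2+1}) = 0.
rank H_2 = 10 - 0 = 10

10


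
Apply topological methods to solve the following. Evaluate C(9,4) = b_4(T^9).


By the Kunneth formula, b_k(T^n) = C(n,k).
b_4(T^9) = C(9,4).
C(9,4) = 9!/(4!*5!) = 126

126


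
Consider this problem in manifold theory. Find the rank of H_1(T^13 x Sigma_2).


pi_1(A x B) = pi_1(A) x pi_1(B); rank of abelianization = b_1.
b_1(T^13) = 13, b_1(Sigma_2) = 2*2 = 4.
b_1(product) = 13 + 4 = 17

17


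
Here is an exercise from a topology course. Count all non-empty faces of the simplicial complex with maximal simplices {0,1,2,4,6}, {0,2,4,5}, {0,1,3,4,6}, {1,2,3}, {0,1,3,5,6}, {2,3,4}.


Each maximal simplex on m vertices has 2^m - 1 nonempty faces.
Take the union (dedupe shared faces).
Total distinct faces = 72

72


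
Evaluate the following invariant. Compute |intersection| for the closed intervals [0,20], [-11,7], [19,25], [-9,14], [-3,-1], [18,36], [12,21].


Intersection = [max(a_i), min(b_i)] = [19, -1].
Since 19 > -1, the intersection is empty.
Length = 0

0


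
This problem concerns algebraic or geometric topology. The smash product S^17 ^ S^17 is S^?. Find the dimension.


S^m ^ S^n = S^{m+n}.
k = 17 + 17 = 34

34


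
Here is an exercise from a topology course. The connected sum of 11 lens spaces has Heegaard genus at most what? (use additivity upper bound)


Heegaard genus satisfies g(A#B) <= g(A) + g(B).
Each lens space has g = 1.
Upper bound: 11 * 1 = 11

11


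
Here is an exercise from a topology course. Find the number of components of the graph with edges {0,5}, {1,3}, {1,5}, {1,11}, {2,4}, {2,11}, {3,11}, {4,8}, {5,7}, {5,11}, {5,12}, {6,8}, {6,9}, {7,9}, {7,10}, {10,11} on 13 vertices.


Run DFS/union-find over 13 vertices.
V = 13, E = 16.
Number of components = 1

1


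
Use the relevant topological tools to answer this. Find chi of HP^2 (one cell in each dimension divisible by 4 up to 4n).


HP^2 has one cell in each dimension 0, 4, ..., 4*2 (2+1 cells, all even-dim).
chi = 2 + 1 = 3

3


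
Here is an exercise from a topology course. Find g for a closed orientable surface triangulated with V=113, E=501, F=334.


chi = V - E + F = 113 - 501 + 334 = -54
For orientable closed surface: chi = 2 - 2g, so g = (2 - chi)/2.
g = (2 - (-54)) / 2 = 56 / 2 = 28

28


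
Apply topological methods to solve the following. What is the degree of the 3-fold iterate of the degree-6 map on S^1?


deg(f) = 6. Degree is multiplicative: deg(f^3) = (deg f)^3.
deg(f^3) = (6)^3 = 216

216


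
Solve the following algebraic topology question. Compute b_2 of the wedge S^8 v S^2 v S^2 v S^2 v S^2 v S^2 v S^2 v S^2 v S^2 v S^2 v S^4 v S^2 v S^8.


For a wedge of spheres, H_k (k>0) is free on one generator per sphere of dimension k.
Spheres of dimension 2: count = 10.
b_2 = 10

10


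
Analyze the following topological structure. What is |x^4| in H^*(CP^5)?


|x| = 2 in H^*(CP^n).
|x^4| = 4 * |x| = 4 * 2 = 8

8


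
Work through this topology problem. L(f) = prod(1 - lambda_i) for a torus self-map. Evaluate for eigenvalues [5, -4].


For a torus self-map: L(f) = det(I - A) where A acts on H_1.
L(f) = (1-5) * (1--4) = -4 * 5 = -20

-20


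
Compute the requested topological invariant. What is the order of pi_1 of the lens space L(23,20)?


pi_1(L(p,q)) = Z/pZ for any q coprime to p.
|pi_1(L(23,20))| = 23

23


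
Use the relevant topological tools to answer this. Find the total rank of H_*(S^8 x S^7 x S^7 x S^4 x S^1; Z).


Total Betti number is multiplicative under products.
Each S^d (d>=1) has total Betti number 2.
There are 5 sphere factors.
Total = 2^5 = 32

32


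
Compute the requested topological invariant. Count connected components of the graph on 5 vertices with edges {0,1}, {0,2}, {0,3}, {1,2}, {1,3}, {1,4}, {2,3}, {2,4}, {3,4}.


Run DFS/union-find over 5 vertices.
V = 5, E = 9.
Number of components = 1

1


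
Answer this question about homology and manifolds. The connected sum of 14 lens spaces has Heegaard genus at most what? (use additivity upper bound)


Heegaard genus satisfies g(A#B) <= g(A) + g(B).
Each lens space has g = 1.
Upper bound: 14 * 1 = 14

14


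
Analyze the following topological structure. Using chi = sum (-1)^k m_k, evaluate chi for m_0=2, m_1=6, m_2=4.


Morse theory: chi(M) = sum_k (-1)^k m_k where m_k = #(index-k critical points).
= (2) + (-6) + (4) = 0

0


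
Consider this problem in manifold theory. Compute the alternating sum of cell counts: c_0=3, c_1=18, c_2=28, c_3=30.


chi = sum_k (-1)^k c_k.
= (-1)^0*3 + (-1)^1*18 + (-1)^2*28 + (-1)^3*30
= (3) + (-18) + (28) + (-30)
= -17

-17


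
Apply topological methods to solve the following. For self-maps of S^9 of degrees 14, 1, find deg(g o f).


Degree is multiplicative under composition: deg(g o f) = deg(g) * deg(f).
= 1 * 14 = 14

14


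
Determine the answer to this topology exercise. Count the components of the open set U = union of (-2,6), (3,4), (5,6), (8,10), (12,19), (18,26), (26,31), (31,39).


Sort and merge overlapping open intervals.
Merged: (-2,6), (8,10), (12,26), (26,31), (31,39).
Number of components = 5

5


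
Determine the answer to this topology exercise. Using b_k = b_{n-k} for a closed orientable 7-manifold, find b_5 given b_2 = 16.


Poincare duality for closed orientable n-manifolds: b_k = b_{n-k}.
Here n = 7, so b_5 = b_2 = 16

16


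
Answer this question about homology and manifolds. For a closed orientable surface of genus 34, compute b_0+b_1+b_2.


For Sigma_34: b_0 = 1, b_1 = 2g = 68, b_2 = 1.
Total = 1 + 68 + 1 = 70

70


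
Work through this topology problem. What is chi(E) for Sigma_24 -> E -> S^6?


chi(S^6) = 2 (n even), chi(Sigma_24) = 2 - 2*24 = -46.
chi(E) = 2 * (-46) = -92

-92


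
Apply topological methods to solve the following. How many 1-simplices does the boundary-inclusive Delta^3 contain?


Delta^3 has 3+1 vertices. A 1-face is a choice of 1+1 vertices.
f_1 = C(3+1, 1+1) = C(4,2) = 6

6


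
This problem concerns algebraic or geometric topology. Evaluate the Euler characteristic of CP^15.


CP^15 has one cell in each even dimension 0, 2, ..., 2*15 (15+1 cells total).
All cells are even-dimensional, so chi = number of cells.
chi = 15 + 1 = 16

16


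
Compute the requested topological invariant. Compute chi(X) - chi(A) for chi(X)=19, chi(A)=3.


Relative Euler characteristic: chi(X, A) = chi(X) - chi(A).
= 19 - (3) = 16

16


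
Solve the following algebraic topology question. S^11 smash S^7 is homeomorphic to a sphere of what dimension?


S^m ^ S^n = S^{m+n}.
k = 11 + 7 = 18

18


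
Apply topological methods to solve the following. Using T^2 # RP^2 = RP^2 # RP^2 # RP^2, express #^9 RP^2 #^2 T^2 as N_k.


Since a >= 1, the sum is non-orientable; each T^2 can be replaced by RP^2 # RP^2 (since T^2#RP^2 = 3RP^2).
Total crosscaps k = 9 + 2*2 = 13.
Check via chi: chi = 9*1 + 2*0 - (9+2-1)*2 = -11 = 2 - k = -11. Consistent.

13


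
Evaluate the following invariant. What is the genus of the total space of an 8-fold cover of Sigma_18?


For an n-sheeted cover: chi(E) = n * chi(B).
chi(Sigma_18) = 2 - 2*18 = -34.
chi(E) = 8 * (-34) = -272.
genus(E) = (2 - chi(E))/2 = (2 - (-272))/2 = 274/2 = 137

137


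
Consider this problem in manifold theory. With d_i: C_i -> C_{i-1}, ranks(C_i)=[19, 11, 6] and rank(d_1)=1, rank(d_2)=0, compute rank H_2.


rank H_k = rank(ker d_k) - rank(im d_{k+1}).
rank(ker d_2) = rank(C_2) - rank(d_2) = 6 - 0 = 6.
rank(im d_{2+1}) = 0.
rank H_2 = 6 - 0 = 6

6
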